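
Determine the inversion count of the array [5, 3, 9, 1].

Finding inversions in [5, 3, 9, 1]:

(0, 1): arr[0]=5 > arr[1]=3
(0, 3): arr[0]=5 > arr[3]=1
(1, 3): arr[1]=3 > arr[3]=1
(2, 3): arr[2]=9 > arr[3]=1

Total inversions: 4

The array has 4 inversion(s): (0,1), (0,3), (1,3), (2,3). Each pair (i,j) satisfies i < j and arr[i] > arr[j].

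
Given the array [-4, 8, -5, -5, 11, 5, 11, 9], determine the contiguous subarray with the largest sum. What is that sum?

Using Kadane's algorithm on [-4, 8, -5, -5, 11, 5, 11, 9]:

Scanning through the array:
Position 1 (value 8): max_ending_here = 8, max_so_far = 8
Position 2 (value -5): max_ending_here = 3, max_so_far = 8
Position 3 (value -5): max_ending_here = -2, max_so_far = 8
Position 4 (value 11): max_ending_here = 11, max_so_far = 11
Position 5 (value 5): max_ending_here = 16, max_so_far = 16
Position 6 (value 11): max_ending_here = 27, max_so_far = 27
Position 7 (value 9): max_ending_here = 36, max_so_far = 36

Maximum subarray: [11, 5, 11, 9]
Maximum sum: 36

The maximum subarray is [11, 5, 11, 9] with sum 36. This subarray runs from index 4 to index 7.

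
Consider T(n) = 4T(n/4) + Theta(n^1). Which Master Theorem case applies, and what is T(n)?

Master Theorem for T(n) = 4T(n/4) + O(n^1):

a = 4, b = 4, c = 1
log_b(a) = log_4(4) = 1.0000

Case 2: c = 1 = log_4(4) = 1.0000
T(n) = O(n^1 log n) = O(n log n)

For T(n) = 4T(n/4) + O(n^1): log_4(4) = 1.0000. This is Case 2 of the Master Theorem (c = log_b(a), equal work at all levels), giving O(n log n).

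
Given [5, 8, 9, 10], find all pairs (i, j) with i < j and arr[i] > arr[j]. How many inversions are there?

Finding inversions in [5, 8, 9, 10]:


Total inversions: 0

The array has 0 inversions. It is already sorted.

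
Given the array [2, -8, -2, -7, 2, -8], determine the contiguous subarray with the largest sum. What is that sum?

Using Kadane's algorithm on [2, -8, -2, -7, 2, -8]:

Scanning through the array:
Position 1 (value -8): max_ending_here = -6, max_so_far = 2
Position 2 (value -2): max_ending_here = -2, max_so_far = 2
Position 3 (value -7): max_ending_here = -7, max_so_far = 2
Position 4 (value 2): max_ending_here = 2, max_so_far = 2
Position 5 (value -8): max_ending_here = -6, max_so_far = 2

Maximum subarray: [2]
Maximum sum: 2

The maximum subarray is [2] with sum 2. This subarray runs from index 0 to index 0.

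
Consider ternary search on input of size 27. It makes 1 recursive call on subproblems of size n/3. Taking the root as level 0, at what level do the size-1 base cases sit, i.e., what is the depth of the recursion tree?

For divide and conquer with division factor 3:

Problem sizes at each level:
Level 0: 27
Level 1: 9
Level 2: 3
Level 3: 1

The root is level 0 and the size-1 base case is level 3 (the tree spans levels 0 through 3, i.e. 4 levels counting the root), so the depth is the number of divisions: log_3(27) = 3

The recursion tree depth is log_3(27) = 3. At each level, the problem size is divided by 3, so it takes 3 divisions to reduce to a base case of size 1. The algorithm makes 1 recursive call at each level.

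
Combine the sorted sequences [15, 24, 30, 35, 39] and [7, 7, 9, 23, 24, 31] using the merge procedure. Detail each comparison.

Merging process:

Compare 15 vs 7: take 7 from right. Merged: [7]
Compare 15 vs 7: take 7 from right. Merged: [7, 7]
Compare 15 vs 9: take 9 from right. Merged: [7, 7, 9]
Compare 15 vs 23: take 15 from left. Merged: [7, 7, 9, 15]
Compare 24 vs 23: take 23 from right. Merged: [7, 7, 9, 15, 23]
Compare 24 vs 24: take 24 from left. Merged: [7, 7, 9, 15, 23, 24]
Compare 30 vs 24: take 24 from right. Merged: [7, 7, 9, 15, 23, 24, 24]
Compare 30 vs 31: take 30 from left. Merged: [7, 7, 9, 15, 23, 24, 24, 30]
Compare 35 vs 31: take 31 from right. Merged: [7, 7, 9, 15, 23, 24, 24, 30, 31]
Append remaining from left: [35, 39]. Merged: [7, 7, 9, 15, 23, 24, 24, 30, 31, 35, 39]

Final merged array: [7, 7, 9, 15, 23, 24, 24, 30, 31, 35, 39]
Total comparisons: 9

The merged array is [7, 7, 9, 15, 23, 24, 24, 30, 31, 35, 39], requiring 9 comparisons. The merge step runs in O(n) time where n is the total number of elements.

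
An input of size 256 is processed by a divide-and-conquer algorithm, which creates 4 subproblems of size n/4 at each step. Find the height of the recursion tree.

For divide and conquer with division factor 4:

Problem sizes at each level:
Level 0: 256
Level 1: 64
Level 2: 16
Level 3: 4
Level 4: 1

The root is level 0 and the size-1 base case is level 4 (the tree spans levels 0 through 4, i.e. 5 levels counting the root), so the depth is the number of divisions: log_4(256) = 4

The recursion tree depth is log_4(256) = 4. At each level, the problem size is divided by 4, so it takes 4 divisions to reduce to a base case of size 1. The algorithm makes 4 recursive calls at each level.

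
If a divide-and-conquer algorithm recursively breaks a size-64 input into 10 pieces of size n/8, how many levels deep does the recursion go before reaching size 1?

For divide and conquer with division factor 8:

Problem sizes at each level:
Level 0: 64
Level 1: 8
Level 2: 1

The root is level 0 and the size-1 base case is level 2 (the tree spans levels 0 through 2, i.e. 3 levels counting the root), so the depth is the number of divisions: log_8(64) = 2

The recursion tree depth is log_8(64) = 2. At each level, the problem size is divided by 8, so it takes 2 divisions to reduce to a base case of size 1. The algorithm makes 10 recursive calls at each level.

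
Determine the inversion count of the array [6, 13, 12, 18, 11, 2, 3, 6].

Finding inversions in [6, 13, 12, 18, 11, 2, 3, 6]:

(0, 5): arr[0]=6 > arr[5]=2
(0, 6): arr[0]=6 > arr[6]=3
(1, 2): arr[1]=13 > arr[2]=12
(1, 4): arr[1]=13 > arr[4]=11
(1, 5): arr[1]=13 > arr[5]=2
(1, 6): arr[1]=13 > arr[6]=3
(1, 7): arr[1]=13 > arr[7]=6
(2, 4): arr[2]=12 > arr[4]=11
(2, 5): arr[2]=12 > arr[5]=2
(2, 6): arr[2]=12 > arr[6]=3
(2, 7): arr[2]=12 > arr[7]=6
(3, 4): arr[3]=18 > arr[4]=11
(3, 5): arr[3]=18 > arr[5]=2
(3, 6): arr[3]=18 > arr[6]=3
(3, 7): arr[3]=18 > arr[7]=6
(4, 5): arr[4]=11 > arr[5]=2
(4, 6): arr[4]=11 > arr[6]=3
(4, 7): arr[4]=11 > arr[7]=6

Total inversions: 18

The array has 18 inversion(s): (0,5), (0,6), (1,2), (1,4), (1,5), (1,6), (1,7), (2,4), (2,5), (2,6), (2,7), (3,4), (3,5), (3,6), (3,7), (4,5), (4,6), (4,7). Each pair (i,j) satisfies i < j and arr[i] > arr[j].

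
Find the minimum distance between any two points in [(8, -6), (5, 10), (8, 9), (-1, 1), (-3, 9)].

Computing all pairwise distances among 5 points:

d((8, -6), (5, 10)) = 16.2788
d((8, -6), (8, 9)) = 15.0
d((8, -6), (-1, 1)) = 11.4018
d((8, -6), (-3, 9)) = 18.6011
d((5, 10), (8, 9)) = 3.1623 <-- minimum
d((5, 10), (-1, 1)) = 10.8167
d((5, 10), (-3, 9)) = 8.0623
d((8, 9), (-1, 1)) = 12.0416
d((8, 9), (-3, 9)) = 11.0
d((-1, 1), (-3, 9)) = 8.2462

Closest pair: (5, 10) and (8, 9) with distance 3.1623

The closest pair is (5, 10) and (8, 9) with Euclidean distance 3.1623. For 5 points, brute-force pairwise comparison is shown above. For large n, the divide-and-conquer algorithm (sort by x, recurse on halves, check the dividing strip) achieves O(n log n).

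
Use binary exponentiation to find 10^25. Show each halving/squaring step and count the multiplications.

Computing 10^25 by squaring (build up from 10^1; each line after the first costs one multiplication):

10^1 = 10
10^2 = (10^1)^2 = 10^2 = 100
10^3 = 10 * 10^2 = 10 * 100 = 1000
10^6 = (10^3)^2 = 1000^2 = 1000000
10^12 = (10^6)^2 = 1000000^2 = 1000000000000
10^24 = (10^12)^2 = 1000000000000^2 = 1000000000000000000000000
10^25 = 10 * 10^24 = 10 * 1000000000000000000000000 = 10000000000000000000000000

Result: 10000000000000000000000000
Multiplications needed: 6 (6 lines after 10^1)

10^25 = 10000000000000000000000000. Using exponentiation by squaring, this requires 6 multiplications. The key idea: if the exponent is even, square the half-power; if odd, multiply by the base once.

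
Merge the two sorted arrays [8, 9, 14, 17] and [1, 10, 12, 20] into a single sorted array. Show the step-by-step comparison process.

Merging process:

Compare 8 vs 1: take 1 from right. Merged: [1]
Compare 8 vs 10: take 8 from left. Merged: [1, 8]
Compare 9 vs 10: take 9 from left. Merged: [1, 8, 9]
Compare 14 vs 10: take 10 from right. Merged: [1, 8, 9, 10]
Compare 14 vs 12: take 12 from right. Merged: [1, 8, 9, 10, 12]
Compare 14 vs 20: take 14 from left. Merged: [1, 8, 9, 10, 12, 14]
Compare 17 vs 20: take 17 from left. Merged: [1, 8, 9, 10, 12, 14, 17]
Append remaining from right: [20]. Merged: [1, 8, 9, 10, 12, 14, 17, 20]

Final merged array: [1, 8, 9, 10, 12, 14, 17, 20]
Total comparisons: 7

The merged array is [1, 8, 9, 10, 12, 14, 17, 20], requiring 7 comparisons. The merge step runs in O(n) time where n is the total number of elements.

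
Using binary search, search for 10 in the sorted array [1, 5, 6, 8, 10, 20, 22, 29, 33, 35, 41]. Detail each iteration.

Binary search for 10 in [1, 5, 6, 8, 10, 20, 22, 29, 33, 35, 41]:

lo=0, hi=10, mid=5, arr[mid]=20 -> 20 > 10, search left half
lo=0, hi=4, mid=2, arr[mid]=6 -> 6 < 10, search right half
lo=3, hi=4, mid=3, arr[mid]=8 -> 8 < 10, search right half
lo=4, hi=4, mid=4, arr[mid]=10 -> Found target at index 4!

Binary search finds 10 at index 4 after 4 comparisons. The search repeatedly halves the search space by comparing with the middle element.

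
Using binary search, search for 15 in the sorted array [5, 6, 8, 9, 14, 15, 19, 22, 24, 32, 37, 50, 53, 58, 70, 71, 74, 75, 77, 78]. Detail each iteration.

Binary search for 15 in [5, 6, 8, 9, 14, 15, 19, 22, 24, 32, 37, 50, 53, 58, 70, 71, 74, 75, 77, 78]:

lo=0, hi=19, mid=9, arr[mid]=32 -> 32 > 15, search left half
lo=0, hi=8, mid=4, arr[mid]=14 -> 14 < 15, search right half
lo=5, hi=8, mid=6, arr[mid]=19 -> 19 > 15, search left half
lo=5, hi=5, mid=5, arr[mid]=15 -> Found target at index 5!

Binary search finds 15 at index 5 after 4 comparisons. The search repeatedly halves the search space by comparing with the middle element.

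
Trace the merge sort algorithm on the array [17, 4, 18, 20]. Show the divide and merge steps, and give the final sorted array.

Merge sort trace:

Split: [17, 4, 18, 20] -> [17, 4] and [18, 20]
  Split: [17, 4] -> [17] and [4]
  Merge: [17] + [4] -> [4, 17]
  Split: [18, 20] -> [18] and [20]
  Merge: [18] + [20] -> [18, 20]
Merge: [4, 17] + [18, 20] -> [4, 17, 18, 20]

Final sorted array: [4, 17, 18, 20]

The merge sort proceeds by recursively splitting the array and merging sorted halves.
After all merges, the sorted array is [4, 17, 18, 20].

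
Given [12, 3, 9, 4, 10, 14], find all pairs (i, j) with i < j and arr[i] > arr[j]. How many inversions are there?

Finding inversions in [12, 3, 9, 4, 10, 14]:

(0, 1): arr[0]=12 > arr[1]=3
(0, 2): arr[0]=12 > arr[2]=9
(0, 3): arr[0]=12 > arr[3]=4
(0, 4): arr[0]=12 > arr[4]=10
(2, 3): arr[2]=9 > arr[3]=4

Total inversions: 5

The array has 5 inversion(s): (0,1), (0,2), (0,3), (0,4), (2,3). Each pair (i,j) satisfies i < j and arr[i] > arr[j].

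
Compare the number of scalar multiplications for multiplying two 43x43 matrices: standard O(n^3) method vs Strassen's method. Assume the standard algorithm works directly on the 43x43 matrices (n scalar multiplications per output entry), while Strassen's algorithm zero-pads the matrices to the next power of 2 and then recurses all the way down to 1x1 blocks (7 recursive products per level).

Matrix multiplication for 43x43 matrices:

Strassen's algorithm requires power-of-2 dimensions. Pad 43x43 to 64x64 (next power of 2).

Standard algorithm: 43^3 = 79507 multiplications
Strassen's algorithm: 7^(log2(64)) = 7^6 = 117649 multiplications
Difference: 79507 - 117649 = -38142 (Strassen uses MORE here due to padding overhead — for small or just-over-power-of-2 n, padding can outweigh the per-level savings)

Standard: 79507 multiplications (43^3). Strassen: 117649 multiplications (7^6, after padding to 64x64). Strassen reduces 8 recursive multiplications to 7 at each level.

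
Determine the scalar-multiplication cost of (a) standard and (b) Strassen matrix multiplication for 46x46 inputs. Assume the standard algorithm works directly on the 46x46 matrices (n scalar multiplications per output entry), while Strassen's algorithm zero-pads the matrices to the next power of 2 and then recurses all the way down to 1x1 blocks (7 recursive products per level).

Matrix multiplication for 46x46 matrices:

Strassen's algorithm requires power-of-2 dimensions. Pad 46x46 to 64x64 (next power of 2).

Standard algorithm: 46^3 = 97336 multiplications
Strassen's algorithm: 7^(log2(64)) = 7^6 = 117649 multiplications
Difference: 97336 - 117649 = -20313 (Strassen uses MORE here due to padding overhead — for small or just-over-power-of-2 n, padding can outweigh the per-level savings)

Standard: 97336 multiplications (46^3). Strassen: 117649 multiplications (7^6, after padding to 64x64). Strassen reduces 8 recursive multiplications to 7 at each level.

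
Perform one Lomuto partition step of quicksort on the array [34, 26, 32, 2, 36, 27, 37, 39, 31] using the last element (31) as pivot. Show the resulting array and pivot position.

Lomuto partition with pivot = 31:

Initial array: [34, 26, 32, 2, 36, 27, 37, 39, 31]

arr[0]=34 > 31: no swap
arr[1]=26 <= 31: swap with position 0, array becomes [26, 34, 32, 2, 36, 27, 37, 39, 31]
arr[2]=32 > 31: no swap
arr[3]=2 <= 31: swap with position 1, array becomes [26, 2, 32, 34, 36, 27, 37, 39, 31]
arr[4]=36 > 31: no swap
arr[5]=27 <= 31: swap with position 2, array becomes [26, 2, 27, 34, 36, 32, 37, 39, 31]
arr[6]=37 > 31: no swap
arr[7]=39 > 31: no swap

Place pivot at position 3: [26, 2, 27, 31, 36, 32, 37, 39, 34]
Pivot position: 3

After partitioning with pivot 31, the array becomes [26, 2, 27, 31, 36, 32, 37, 39, 34]. The pivot is placed at index 3. All elements to the left of the pivot are <= 31, and all elements to the right are > 31.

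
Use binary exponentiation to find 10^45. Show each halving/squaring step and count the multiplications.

Computing 10^45 by squaring (build up from 10^1; each line after the first costs one multiplication):

10^1 = 10
10^2 = (10^1)^2 = 10^2 = 100
10^4 = (10^2)^2 = 100^2 = 10000
10^5 = 10 * 10^4 = 10 * 10000 = 100000
10^10 = (10^5)^2 = 100000^2 = 10000000000
10^11 = 10 * 10^10 = 10 * 10000000000 = 100000000000
10^22 = (10^11)^2 = 100000000000^2 = 10000000000000000000000
10^44 = (10^22)^2 = 10000000000000000000000^2 = 100000000000000000000000000000000000000000000
10^45 = 10 * 10^44 = 10 * 100000000000000000000000000000000000000000000 = 1000000000000000000000000000000000000000000000

Result: 1000000000000000000000000000000000000000000000
Multiplications needed: 8 (8 lines after 10^1)

10^45 = 1000000000000000000000000000000000000000000000. Using exponentiation by squaring, this requires 8 multiplications. The key idea: if the exponent is even, square the half-power; if odd, multiply by the base once.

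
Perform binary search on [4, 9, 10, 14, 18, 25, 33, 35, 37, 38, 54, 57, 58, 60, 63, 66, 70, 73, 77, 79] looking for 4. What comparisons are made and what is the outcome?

Binary search for 4 in [4, 9, 10, 14, 18, 25, 33, 35, 37, 38, 54, 57, 58, 60, 63, 66, 70, 73, 77, 79]:

lo=0, hi=19, mid=9, arr[mid]=38 -> 38 > 4, search left half
lo=0, hi=8, mid=4, arr[mid]=18 -> 18 > 4, search left half
lo=0, hi=3, mid=1, arr[mid]=9 -> 9 > 4, search left half
lo=0, hi=0, mid=0, arr[mid]=4 -> Found target at index 0!

Binary search finds 4 at index 0 after 4 comparisons. The search repeatedly halves the search space by comparing with the middle element.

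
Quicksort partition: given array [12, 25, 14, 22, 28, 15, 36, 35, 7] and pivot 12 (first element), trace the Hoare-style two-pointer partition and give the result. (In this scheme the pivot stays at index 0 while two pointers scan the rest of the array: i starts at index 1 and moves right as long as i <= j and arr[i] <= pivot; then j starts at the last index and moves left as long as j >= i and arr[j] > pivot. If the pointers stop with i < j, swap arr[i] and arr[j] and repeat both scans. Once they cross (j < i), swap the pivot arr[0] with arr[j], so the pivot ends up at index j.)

Hoare-style two-pointer partition with pivot = 12:

Initial array: [12, 25, 14, 22, 28, 15, 36, 35, 7]

Pointers start at i = 1, j = 8.
i stops at index 1 (arr[1]=25 > 12), j stops at index 8 (arr[8]=7 <= 12): swap arr[1] and arr[8], array becomes [12, 7, 14, 22, 28, 15, 36, 35, 25]
i ends at 2, j ends at 1: the pointers have crossed (j < i), so scanning stops.

Swap pivot arr[0] with arr[1] to place pivot at position 1: [7, 12, 14, 22, 28, 15, 36, 35, 25]
Pivot position: 1

After partitioning with pivot 12, the array becomes [7, 12, 14, 22, 28, 15, 36, 35, 25]. The pivot is placed at index 1. All elements to the left of the pivot are <= 12, and all elements to the right are > 12.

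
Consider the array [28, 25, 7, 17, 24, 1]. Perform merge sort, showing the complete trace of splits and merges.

Merge sort trace:

Split: [28, 25, 7, 17, 24, 1] -> [28, 25, 7] and [17, 24, 1]
  Split: [28, 25, 7] -> [28] and [25, 7]
    Split: [25, 7] -> [25] and [7]
    Merge: [25] + [7] -> [7, 25]
  Merge: [28] + [7, 25] -> [7, 25, 28]
  Split: [17, 24, 1] -> [17] and [24, 1]
    Split: [24, 1] -> [24] and [1]
    Merge: [24] + [1] -> [1, 24]
  Merge: [17] + [1, 24] -> [1, 17, 24]
Merge: [7, 25, 28] + [1, 17, 24] -> [1, 7, 17, 24, 25, 28]

Final sorted array: [1, 7, 17, 24, 25, 28]

The merge sort proceeds by recursively splitting the array and merging sorted halves.
After all merges, the sorted array is [1, 7, 17, 24, 25, 28].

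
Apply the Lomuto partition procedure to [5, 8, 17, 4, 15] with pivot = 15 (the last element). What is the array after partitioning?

Lomuto partition with pivot = 15:

Initial array: [5, 8, 17, 4, 15]

arr[0]=5 <= 15: swap with position 0, array becomes [5, 8, 17, 4, 15]
arr[1]=8 <= 15: swap with position 1, array becomes [5, 8, 17, 4, 15]
arr[2]=17 > 15: no swap
arr[3]=4 <= 15: swap with position 2, array becomes [5, 8, 4, 17, 15]

Place pivot at position 3: [5, 8, 4, 15, 17]
Pivot position: 3

After partitioning with pivot 15, the array becomes [5, 8, 4, 15, 17]. The pivot is placed at index 3. All elements to the left of the pivot are <= 15, and all elements to the right are > 15.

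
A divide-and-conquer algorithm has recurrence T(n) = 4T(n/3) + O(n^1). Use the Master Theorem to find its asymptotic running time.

Master Theorem for T(n) = 4T(n/3) + O(n^1):

a = 4, b = 3, c = 1
log_b(a) = log_3(4) = 1.2619

Case 1: c = 1 < log_3(4) = 1.2619
T(n) = O(n^(log_3 4))

For T(n) = 4T(n/3) + O(n^1): log_3(4) = 1.2619. This is Case 1 of the Master Theorem (c < log_b(a), work dominated by leaves), giving O(n^(log_3 4)).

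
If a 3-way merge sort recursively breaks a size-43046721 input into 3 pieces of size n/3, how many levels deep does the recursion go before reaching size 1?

For divide and conquer with division factor 3:

Problem sizes at each level:
Level 0: 43046721
Level 1: 14348907
Level 2: 4782969
Level 3: 1594323
Level 4: 531441
Level 5: 177147
Level 6: 59049
Level 7: 19683
Level 8: 6561
Level 9: 2187
Level 10: 729
Level 11: 243
Level 12: 81
Level 13: 27
Level 14: 9
Level 15: 3
Level 16: 1

The root is level 0 and the size-1 base case is level 16 (the tree spans levels 0 through 16, i.e. 17 levels counting the root), so the depth is the number of divisions: log_3(43046721) = 16

The recursion tree depth is log_3(43046721) = 16. At each level, the problem size is divided by 3, so it takes 16 divisions to reduce to a base case of size 1. The algorithm makes 3 recursive calls at each level.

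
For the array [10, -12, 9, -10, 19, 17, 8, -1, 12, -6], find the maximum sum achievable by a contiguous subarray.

Using Kadane's algorithm on [10, -12, 9, -10, 19, 17, 8, -1, 12, -6]:

Scanning through the array:
Position 1 (value -12): max_ending_here = -2, max_so_far = 10
Position 2 (value 9): max_ending_here = 9, max_so_far = 10
Position 3 (value -10): max_ending_here = -1, max_so_far = 10
Position 4 (value 19): max_ending_here = 19, max_so_far = 19
Position 5 (value 17): max_ending_here = 36, max_so_far = 36
Position 6 (value 8): max_ending_here = 44, max_so_far = 44
Position 7 (value -1): max_ending_here = 43, max_so_far = 44
Position 8 (value 12): max_ending_here = 55, max_so_far = 55
Position 9 (value -6): max_ending_here = 49, max_so_far = 55

Maximum subarray: [19, 17, 8, -1, 12]
Maximum sum: 55

The maximum subarray is [19, 17, 8, -1, 12] with sum 55. This subarray runs from index 4 to index 8.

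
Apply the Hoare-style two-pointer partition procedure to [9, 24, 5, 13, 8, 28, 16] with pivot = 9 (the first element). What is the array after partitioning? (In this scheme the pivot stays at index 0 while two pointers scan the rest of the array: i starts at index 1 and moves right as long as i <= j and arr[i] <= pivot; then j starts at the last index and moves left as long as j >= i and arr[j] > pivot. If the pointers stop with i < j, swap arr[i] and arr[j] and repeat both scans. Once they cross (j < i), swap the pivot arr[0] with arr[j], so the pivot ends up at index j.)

Hoare-style two-pointer partition with pivot = 9:

Initial array: [9, 24, 5, 13, 8, 28, 16]

Pointers start at i = 1, j = 6.
i stops at index 1 (arr[1]=24 > 9), j stops at index 4 (arr[4]=8 <= 9): swap arr[1] and arr[4], array becomes [9, 8, 5, 13, 24, 28, 16]
i ends at 3, j ends at 2: the pointers have crossed (j < i), so scanning stops.

Swap pivot arr[0] with arr[2] to place pivot at position 2: [5, 8, 9, 13, 24, 28, 16]
Pivot position: 2

After partitioning with pivot 9, the array becomes [5, 8, 9, 13, 24, 28, 16]. The pivot is placed at index 2. All elements to the left of the pivot are <= 9, and all elements to the right are > 9.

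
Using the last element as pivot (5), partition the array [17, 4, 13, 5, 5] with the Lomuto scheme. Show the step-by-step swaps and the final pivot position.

Lomuto partition with pivot = 5:

Initial array: [17, 4, 13, 5, 5]

arr[0]=17 > 5: no swap
arr[1]=4 <= 5: swap with position 0, array becomes [4, 17, 13, 5, 5]
arr[2]=13 > 5: no swap
arr[3]=5 <= 5: swap with position 1, array becomes [4, 5, 13, 17, 5]

Place pivot at position 2: [4, 5, 5, 17, 13]
Pivot position: 2

After partitioning with pivot 5, the array becomes [4, 5, 5, 17, 13]. The pivot is placed at index 2. All elements to the left of the pivot are <= 5, and all elements to the right are > 5.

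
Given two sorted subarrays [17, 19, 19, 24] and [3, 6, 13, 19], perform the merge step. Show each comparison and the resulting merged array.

Merging process:

Compare 17 vs 3: take 3 from right. Merged: [3]
Compare 17 vs 6: take 6 from right. Merged: [3, 6]
Compare 17 vs 13: take 13 from right. Merged: [3, 6, 13]
Compare 17 vs 19: take 17 from left. Merged: [3, 6, 13, 17]
Compare 19 vs 19: take 19 from left. Merged: [3, 6, 13, 17, 19]
Compare 19 vs 19: take 19 from left. Merged: [3, 6, 13, 17, 19, 19]
Compare 24 vs 19: take 19 from right. Merged: [3, 6, 13, 17, 19, 19, 19]
Append remaining from left: [24]. Merged: [3, 6, 13, 17, 19, 19, 19, 24]

Final merged array: [3, 6, 13, 17, 19, 19, 19, 24]
Total comparisons: 7

The merged array is [3, 6, 13, 17, 19, 19, 19, 24], requiring 7 comparisons. The merge step runs in O(n) time where n is the total number of elements.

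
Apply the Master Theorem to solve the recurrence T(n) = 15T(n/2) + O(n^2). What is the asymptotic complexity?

Master Theorem for T(n) = 15T(n/2) + O(n^2):

a = 15, b = 2, c = 2
log_b(a) = log_2(15) = 3.9069

Case 1: c = 2 < log_2(15) = 3.9069
T(n) = O(n^(log_2 15))

For T(n) = 15T(n/2) + O(n^2): log_2(15) = 3.9069. This is Case 1 of the Master Theorem (c < log_b(a), work dominated by leaves), giving O(n^(log_2 15)).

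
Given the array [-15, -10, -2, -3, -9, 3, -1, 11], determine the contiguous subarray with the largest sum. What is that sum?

Using Kadane's algorithm on [-15, -10, -2, -3, -9, 3, -1, 11]:

Scanning through the array:
Position 1 (value -10): max_ending_here = -10, max_so_far = -10
Position 2 (value -2): max_ending_here = -2, max_so_far = -2
Position 3 (value -3): max_ending_here = -3, max_so_far = -2
Position 4 (value -9): max_ending_here = -9, max_so_far = -2
Position 5 (value 3): max_ending_here = 3, max_so_far = 3
Position 6 (value -1): max_ending_here = 2, max_so_far = 3
Position 7 (value 11): max_ending_here = 13, max_so_far = 13

Maximum subarray: [3, -1, 11]
Maximum sum: 13

The maximum subarray is [3, -1, 11] with sum 13. This subarray runs from index 5 to index 7.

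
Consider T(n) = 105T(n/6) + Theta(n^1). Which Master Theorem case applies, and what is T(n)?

Master Theorem for T(n) = 105T(n/6) + O(n^1):

a = 105, b = 6, c = 1
log_b(a) = log_6(105) = 2.5974

Case 1: c = 1 < log_6(105) = 2.5974
T(n) = O(n^(log_6 105))

For T(n) = 105T(n/6) + O(n^1): log_6(105) = 2.5974. This is Case 1 of the Master Theorem (c < log_b(a), work dominated by leaves), giving O(n^(log_6 105)).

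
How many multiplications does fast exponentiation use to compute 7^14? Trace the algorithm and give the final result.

Computing 7^14 by squaring (build up from 7^1; each line after the first costs one multiplication):

7^1 = 7
7^2 = (7^1)^2 = 7^2 = 49
7^3 = 7 * 7^2 = 7 * 49 = 343
7^6 = (7^3)^2 = 343^2 = 117649
7^7 = 7 * 7^6 = 7 * 117649 = 823543
7^14 = (7^7)^2 = 823543^2 = 678223072849

Result: 678223072849
Multiplications needed: 5 (5 lines after 7^1)

7^14 = 678223072849. Using exponentiation by squaring, this requires 5 multiplications. The key idea: if the exponent is even, square the half-power; if odd, multiply by the base once.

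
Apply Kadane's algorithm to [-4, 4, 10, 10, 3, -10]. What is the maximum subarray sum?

Using Kadane's algorithm on [-4, 4, 10, 10, 3, -10]:

Scanning through the array:
Position 1 (value 4): max_ending_here = 4, max_so_far = 4
Position 2 (value 10): max_ending_here = 14, max_so_far = 14
Position 3 (value 10): max_ending_here = 24, max_so_far = 24
Position 4 (value 3): max_ending_here = 27, max_so_far = 27
Position 5 (value -10): max_ending_here = 17, max_so_far = 27

Maximum subarray: [4, 10, 10, 3]
Maximum sum: 27

The maximum subarray is [4, 10, 10, 3] with sum 27. This subarray runs from index 1 to index 4.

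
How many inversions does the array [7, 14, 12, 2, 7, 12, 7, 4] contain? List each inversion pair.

Finding inversions in [7, 14, 12, 2, 7, 12, 7, 4]:

(0, 3): arr[0]=7 > arr[3]=2
(0, 7): arr[0]=7 > arr[7]=4
(1, 2): arr[1]=14 > arr[2]=12
(1, 3): arr[1]=14 > arr[3]=2
(1, 4): arr[1]=14 > arr[4]=7
(1, 5): arr[1]=14 > arr[5]=12
(1, 6): arr[1]=14 > arr[6]=7
(1, 7): arr[1]=14 > arr[7]=4
(2, 3): arr[2]=12 > arr[3]=2
(2, 4): arr[2]=12 > arr[4]=7
(2, 6): arr[2]=12 > arr[6]=7
(2, 7): arr[2]=12 > arr[7]=4
(4, 7): arr[4]=7 > arr[7]=4
(5, 6): arr[5]=12 > arr[6]=7
(5, 7): arr[5]=12 > arr[7]=4
(6, 7): arr[6]=7 > arr[7]=4

Total inversions: 16

The array has 16 inversion(s): (0,3), (0,7), (1,2), (1,3), (1,4), (1,5), (1,6), (1,7), (2,3), (2,4), (2,6), (2,7), (4,7), (5,6), (5,7), (6,7). Each pair (i,j) satisfies i < j and arr[i] > arr[j].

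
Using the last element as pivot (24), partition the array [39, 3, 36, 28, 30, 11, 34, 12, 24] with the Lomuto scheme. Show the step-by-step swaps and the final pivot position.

Lomuto partition with pivot = 24:

Initial array: [39, 3, 36, 28, 30, 11, 34, 12, 24]

arr[0]=39 > 24: no swap
arr[1]=3 <= 24: swap with position 0, array becomes [3, 39, 36, 28, 30, 11, 34, 12, 24]
arr[2]=36 > 24: no swap
arr[3]=28 > 24: no swap
arr[4]=30 > 24: no swap
arr[5]=11 <= 24: swap with position 1, array becomes [3, 11, 36, 28, 30, 39, 34, 12, 24]
arr[6]=34 > 24: no swap
arr[7]=12 <= 24: swap with position 2, array becomes [3, 11, 12, 28, 30, 39, 34, 36, 24]

Place pivot at position 3: [3, 11, 12, 24, 30, 39, 34, 36, 28]
Pivot position: 3

After partitioning with pivot 24, the array becomes [3, 11, 12, 24, 30, 39, 34, 36, 28]. The pivot is placed at index 3. All elements to the left of the pivot are <= 24, and all elements to the right are > 24.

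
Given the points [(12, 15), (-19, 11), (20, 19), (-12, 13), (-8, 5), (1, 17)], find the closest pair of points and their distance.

Computing all pairwise distances among 6 points:

d((12, 15), (-19, 11)) = 31.257
d((12, 15), (20, 19)) = 8.9443
d((12, 15), (-12, 13)) = 24.0832
d((12, 15), (-8, 5)) = 22.3607
d((12, 15), (1, 17)) = 11.1803
d((-19, 11), (20, 19)) = 39.8121
d((-19, 11), (-12, 13)) = 7.2801 <-- minimum
d((-19, 11), (-8, 5)) = 12.53
d((-19, 11), (1, 17)) = 20.8806
d((20, 19), (-12, 13)) = 32.5576
d((20, 19), (-8, 5)) = 31.305
d((20, 19), (1, 17)) = 19.105
d((-12, 13), (-8, 5)) = 8.9443
d((-12, 13), (1, 17)) = 13.6015
d((-8, 5), (1, 17)) = 15.0

Closest pair: (-19, 11) and (-12, 13) with distance 7.2801

The closest pair is (-19, 11) and (-12, 13) with Euclidean distance 7.2801. For 6 points, brute-force pairwise comparison is shown above. For large n, the divide-and-conquer algorithm (sort by x, recurse on halves, check the dividing strip) achieves O(n log n).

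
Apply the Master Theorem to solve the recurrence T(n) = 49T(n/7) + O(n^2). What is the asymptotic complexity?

Master Theorem for T(n) = 49T(n/7) + O(n^2):

a = 49, b = 7, c = 2
log_b(a) = log_7(49) = 2.0000

Case 2: c = 2 = log_7(49) = 2.0000
T(n) = O(n^2 log n) = O(n^2 log n)

For T(n) = 49T(n/7) + O(n^2): log_7(49) = 2.0000. This is Case 2 of the Master Theorem (c = log_b(a), equal work at all levels), giving O(n^2 log n).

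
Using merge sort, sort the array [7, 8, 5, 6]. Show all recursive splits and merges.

Merge sort trace:

Split: [7, 8, 5, 6] -> [7, 8] and [5, 6]
  Split: [7, 8] -> [7] and [8]
  Merge: [7] + [8] -> [7, 8]
  Split: [5, 6] -> [5] and [6]
  Merge: [5] + [6] -> [5, 6]
Merge: [7, 8] + [5, 6] -> [5, 6, 7, 8]

Final sorted array: [5, 6, 7, 8]

The merge sort proceeds by recursively splitting the array and merging sorted halves.
After all merges, the sorted array is [5, 6, 7, 8].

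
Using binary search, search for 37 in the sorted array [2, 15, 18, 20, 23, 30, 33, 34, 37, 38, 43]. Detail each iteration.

Binary search for 37 in [2, 15, 18, 20, 23, 30, 33, 34, 37, 38, 43]:

lo=0, hi=10, mid=5, arr[mid]=30 -> 30 < 37, search right half
lo=6, hi=10, mid=8, arr[mid]=37 -> Found target at index 8!

Binary search finds 37 at index 8 after 2 comparisons. The search repeatedly halves the search space by comparing with the middle element.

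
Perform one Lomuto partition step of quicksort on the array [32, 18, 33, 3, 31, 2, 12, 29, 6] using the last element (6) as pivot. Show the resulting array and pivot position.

Lomuto partition with pivot = 6:

Initial array: [32, 18, 33, 3, 31, 2, 12, 29, 6]

arr[0]=32 > 6: no swap
arr[1]=18 > 6: no swap
arr[2]=33 > 6: no swap
arr[3]=3 <= 6: swap with position 0, array becomes [3, 18, 33, 32, 31, 2, 12, 29, 6]
arr[4]=31 > 6: no swap
arr[5]=2 <= 6: swap with position 1, array becomes [3, 2, 33, 32, 31, 18, 12, 29, 6]
arr[6]=12 > 6: no swap
arr[7]=29 > 6: no swap

Place pivot at position 2: [3, 2, 6, 32, 31, 18, 12, 29, 33]
Pivot position: 2

After partitioning with pivot 6, the array becomes [3, 2, 6, 32, 31, 18, 12, 29, 33]. The pivot is placed at index 2. All elements to the left of the pivot are <= 6, and all elements to the right are > 6.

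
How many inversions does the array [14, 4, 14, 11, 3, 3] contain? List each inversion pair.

Finding inversions in [14, 4, 14, 11, 3, 3]:

(0, 1): arr[0]=14 > arr[1]=4
(0, 3): arr[0]=14 > arr[3]=11
(0, 4): arr[0]=14 > arr[4]=3
(0, 5): arr[0]=14 > arr[5]=3
(1, 4): arr[1]=4 > arr[4]=3
(1, 5): arr[1]=4 > arr[5]=3
(2, 3): arr[2]=14 > arr[3]=11
(2, 4): arr[2]=14 > arr[4]=3
(2, 5): arr[2]=14 > arr[5]=3
(3, 4): arr[3]=11 > arr[4]=3
(3, 5): arr[3]=11 > arr[5]=3

Total inversions: 11

The array has 11 inversion(s): (0,1), (0,3), (0,4), (0,5), (1,4), (1,5), (2,3), (2,4), (2,5), (3,4), (3,5). Each pair (i,j) satisfies i < j and arr[i] > arr[j].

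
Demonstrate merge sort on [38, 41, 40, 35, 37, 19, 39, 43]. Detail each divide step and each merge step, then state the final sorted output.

Merge sort trace:

Split: [38, 41, 40, 35, 37, 19, 39, 43] -> [38, 41, 40, 35] and [37, 19, 39, 43]
  Split: [38, 41, 40, 35] -> [38, 41] and [40, 35]
    Split: [38, 41] -> [38] and [41]
    Merge: [38] + [41] -> [38, 41]
    Split: [40, 35] -> [40] and [35]
    Merge: [40] + [35] -> [35, 40]
  Merge: [38, 41] + [35, 40] -> [35, 38, 40, 41]
  Split: [37, 19, 39, 43] -> [37, 19] and [39, 43]
    Split: [37, 19] -> [37] and [19]
    Merge: [37] + [19] -> [19, 37]
    Split: [39, 43] -> [39] and [43]
    Merge: [39] + [43] -> [39, 43]
  Merge: [19, 37] + [39, 43] -> [19, 37, 39, 43]
Merge: [35, 38, 40, 41] + [19, 37, 39, 43] -> [19, 35, 37, 38, 39, 40, 41, 43]

Final sorted array: [19, 35, 37, 38, 39, 40, 41, 43]

The merge sort proceeds by recursively splitting the array and merging sorted halves.
After all merges, the sorted array is [19, 35, 37, 38, 39, 40, 41, 43].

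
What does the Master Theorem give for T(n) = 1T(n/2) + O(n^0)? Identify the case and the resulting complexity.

Master Theorem for T(n) = 1T(n/2) + O(n^0):

a = 1, b = 2, c = 0
log_b(a) = log_2(1) = 0.0000

Case 2: c = 0 = log_2(1) = 0.0000
T(n) = O(n^0 log n) = O(log n)

For T(n) = 1T(n/2) + O(n^0): log_2(1) = 0.0000. This is Case 2 of the Master Theorem (c = log_b(a), equal work at all levels), giving O(log n).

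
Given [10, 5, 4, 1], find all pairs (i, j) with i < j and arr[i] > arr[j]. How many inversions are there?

Finding inversions in [10, 5, 4, 1]:

(0, 1): arr[0]=10 > arr[1]=5
(0, 2): arr[0]=10 > arr[2]=4
(0, 3): arr[0]=10 > arr[3]=1
(1, 2): arr[1]=5 > arr[2]=4
(1, 3): arr[1]=5 > arr[3]=1
(2, 3): arr[2]=4 > arr[3]=1

Total inversions: 6

The array has 6 inversion(s): (0,1), (0,2), (0,3), (1,2), (1,3), (2,3). Each pair (i,j) satisfies i < j and arr[i] > arr[j].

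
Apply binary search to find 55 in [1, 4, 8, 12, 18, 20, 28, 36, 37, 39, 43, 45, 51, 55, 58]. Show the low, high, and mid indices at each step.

Binary search for 55 in [1, 4, 8, 12, 18, 20, 28, 36, 37, 39, 43, 45, 51, 55, 58]:

lo=0, hi=14, mid=7, arr[mid]=36 -> 36 < 55, search right half
lo=8, hi=14, mid=11, arr[mid]=45 -> 45 < 55, search right half
lo=12, hi=14, mid=13, arr[mid]=55 -> Found target at index 13!

Binary search finds 55 at index 13 after 3 comparisons. The search repeatedly halves the search space by comparing with the middle element.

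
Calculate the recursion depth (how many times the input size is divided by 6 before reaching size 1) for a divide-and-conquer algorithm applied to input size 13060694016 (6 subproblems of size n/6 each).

For divide and conquer with division factor 6:

Problem sizes at each level:
Level 0: 13060694016
Level 1: 2176782336
Level 2: 362797056
Level 3: 60466176
Level 4: 10077696
Level 5: 1679616
Level 6: 279936
Level 7: 46656
Level 8: 7776
Level 9: 1296
Level 10: 216
Level 11: 36
Level 12: 6
Level 13: 1

The root is level 0 and the size-1 base case is level 13 (the tree spans levels 0 through 13, i.e. 14 levels counting the root), so the depth is the number of divisions: log_6(13060694016) = 13

The recursion tree depth is log_6(13060694016) = 13. At each level, the problem size is divided by 6, so it takes 13 divisions to reduce to a base case of size 1. The algorithm makes 6 recursive calls at each level.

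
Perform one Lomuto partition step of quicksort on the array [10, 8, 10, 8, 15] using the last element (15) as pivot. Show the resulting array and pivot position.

Lomuto partition with pivot = 15:

Initial array: [10, 8, 10, 8, 15]

arr[0]=10 <= 15: swap with position 0, array becomes [10, 8, 10, 8, 15]
arr[1]=8 <= 15: swap with position 1, array becomes [10, 8, 10, 8, 15]
arr[2]=10 <= 15: swap with position 2, array becomes [10, 8, 10, 8, 15]
arr[3]=8 <= 15: swap with position 3, array becomes [10, 8, 10, 8, 15]

Place pivot at position 4: [10, 8, 10, 8, 15]
Pivot position: 4

After partitioning with pivot 15, the array becomes [10, 8, 10, 8, 15]. The pivot is placed at index 4. All elements to the left of the pivot are <= 15, and all elements to the right are > 15.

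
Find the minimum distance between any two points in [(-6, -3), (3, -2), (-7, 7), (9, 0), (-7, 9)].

Computing all pairwise distances among 5 points:

d((-6, -3), (3, -2)) = 9.0554
d((-6, -3), (-7, 7)) = 10.0499
d((-6, -3), (9, 0)) = 15.2971
d((-6, -3), (-7, 9)) = 12.0416
d((3, -2), (-7, 7)) = 13.4536
d((3, -2), (9, 0)) = 6.3246
d((3, -2), (-7, 9)) = 14.8661
d((-7, 7), (9, 0)) = 17.4642
d((-7, 7), (-7, 9)) = 2.0 <-- minimum
d((9, 0), (-7, 9)) = 18.3576

Closest pair: (-7, 7) and (-7, 9) with distance 2.0

The closest pair is (-7, 7) and (-7, 9) with Euclidean distance 2.0. For 5 points, brute-force pairwise comparison is shown above. For large n, the divide-and-conquer algorithm (sort by x, recurse on halves, check the dividing strip) achieves O(n log n).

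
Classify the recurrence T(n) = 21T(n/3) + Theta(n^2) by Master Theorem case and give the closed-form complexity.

Master Theorem for T(n) = 21T(n/3) + O(n^2):

a = 21, b = 3, c = 2
log_b(a) = log_3(21) = 2.7712

Case 1: c = 2 < log_3(21) = 2.7712
T(n) = O(n^(log_3 21))

For T(n) = 21T(n/3) + O(n^2): log_3(21) = 2.7712. This is Case 1 of the Master Theorem (c < log_b(a), work dominated by leaves), giving O(n^(log_3 21)).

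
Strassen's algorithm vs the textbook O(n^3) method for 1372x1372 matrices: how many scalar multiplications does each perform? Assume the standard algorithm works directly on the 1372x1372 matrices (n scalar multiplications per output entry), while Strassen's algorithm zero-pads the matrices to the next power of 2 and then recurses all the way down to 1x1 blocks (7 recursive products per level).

Matrix multiplication for 1372x1372 matrices:

Strassen's algorithm requires power-of-2 dimensions. Pad 1372x1372 to 2048x2048 (next power of 2).

Standard algorithm: 1372^3 = 2582630848 multiplications
Strassen's algorithm: 7^(log2(2048)) = 7^11 = 1977326743 multiplications
Savings: 2582630848 - 1977326743 = 605304105 multiplications

Standard: 2582630848 multiplications (1372^3). Strassen: 1977326743 multiplications (7^11, after padding to 2048x2048). Strassen reduces 8 recursive multiplications to 7 at each level.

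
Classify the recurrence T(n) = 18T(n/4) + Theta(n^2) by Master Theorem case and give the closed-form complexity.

Master Theorem for T(n) = 18T(n/4) + O(n^2):

a = 18, b = 4, c = 2
log_b(a) = log_4(18) = 2.0850

Case 1: c = 2 < log_4(18) = 2.0850
T(n) = O(n^(log_4 18))

For T(n) = 18T(n/4) + O(n^2): log_4(18) = 2.0850. This is Case 1 of the Master Theorem (c < log_b(a), work dominated by leaves), giving O(n^(log_4 18)).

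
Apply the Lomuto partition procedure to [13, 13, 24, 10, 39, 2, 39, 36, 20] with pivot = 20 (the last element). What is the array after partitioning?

Lomuto partition with pivot = 20:

Initial array: [13, 13, 24, 10, 39, 2, 39, 36, 20]

arr[0]=13 <= 20: swap with position 0, array becomes [13, 13, 24, 10, 39, 2, 39, 36, 20]
arr[1]=13 <= 20: swap with position 1, array becomes [13, 13, 24, 10, 39, 2, 39, 36, 20]
arr[2]=24 > 20: no swap
arr[3]=10 <= 20: swap with position 2, array becomes [13, 13, 10, 24, 39, 2, 39, 36, 20]
arr[4]=39 > 20: no swap
arr[5]=2 <= 20: swap with position 3, array becomes [13, 13, 10, 2, 39, 24, 39, 36, 20]
arr[6]=39 > 20: no swap
arr[7]=36 > 20: no swap

Place pivot at position 4: [13, 13, 10, 2, 20, 24, 39, 36, 39]
Pivot position: 4

After partitioning with pivot 20, the array becomes [13, 13, 10, 2, 20, 24, 39, 36, 39]. The pivot is placed at index 4. All elements to the left of the pivot are <= 20, and all elements to the right are > 20.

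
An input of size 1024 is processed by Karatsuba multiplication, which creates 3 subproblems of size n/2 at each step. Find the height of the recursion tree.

For divide and conquer with division factor 2:

Problem sizes at each level:
Level 0: 1024
Level 1: 512
Level 2: 256
Level 3: 128
Level 4: 64
Level 5: 32
Level 6: 16
Level 7: 8
Level 8: 4
Level 9: 2
Level 10: 1

The root is level 0 and the size-1 base case is level 10 (the tree spans levels 0 through 10, i.e. 11 levels counting the root), so the depth is the number of divisions: log_2(1024) = 10

The recursion tree depth is log_2(1024) = 10. At each level, the problem size is divided by 2, so it takes 10 divisions to reduce to a base case of size 1. The algorithm makes 3 recursive calls at each level.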